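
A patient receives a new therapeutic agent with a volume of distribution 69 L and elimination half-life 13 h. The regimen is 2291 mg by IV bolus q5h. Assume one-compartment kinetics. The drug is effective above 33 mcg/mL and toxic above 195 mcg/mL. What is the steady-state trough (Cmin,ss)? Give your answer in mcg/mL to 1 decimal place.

108.7 mcg/mL

k = ln2/t½ = ln2/13 ≈ 0.053319 h⁻¹; fraction remaining f = e^(−kτ) = e^(−0.053319×5) ≈ 0.7660.
At steady state, accumulation factor R = 1/(1 − e^(−kτ)) ≈ 4.2735.
Single-dose peak C₀ = D/Vd = 2291/69 ≈ 33.203 mcg/mL.
Steady-state peak Cmax,ss = C₀·R ≈ 33.203 × 4.2735 ≈ 141.893 mcg/mL.
One interval later, Cmin,ss = Cmax,ss·e^(−kτ) ≈ 141.893 × 0.7660 ≈ 108.690 mcg/mL.
Trough 108.7 mcg/mL vs MEC 33 mcg/mL: adequate.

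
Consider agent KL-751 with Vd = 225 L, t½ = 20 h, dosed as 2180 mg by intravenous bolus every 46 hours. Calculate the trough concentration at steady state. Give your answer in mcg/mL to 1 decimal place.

2.5 mcg/mL

k = ln2/t½ = ln2/20 ≈ 0.034657 h⁻¹; fraction remaining f = e^(−kτ) = e^(−0.034657×46) ≈ 0.2031.
Single-dose peak C₀ = D/Vd = 2180/225 ≈ 9.689 mcg/mL.
Steady-state trough Cmin,ss = C₀·f/(1−f) ≈ 9.689 × 0.2031/0.7969 ≈ 2.469 mcg/mL.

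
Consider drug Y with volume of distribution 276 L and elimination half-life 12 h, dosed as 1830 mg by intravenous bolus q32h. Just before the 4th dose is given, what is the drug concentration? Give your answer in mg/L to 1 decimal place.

f = (1/2)^(τ/t½) = (1/2)^(32/12) ≈ 0.1575.
C₀ = D/Vd = 1830/276 ≈ 6.630 mg/L.
Before the 4th dose, 3 doses have been given. Superposition: Cmin = C₀·(f + f² + … + f^3).
≈ 6.630 × (0.1575 + 0.0248 + 0.0039) ≈ 6.630 × 0.1862 ≈ 1.235 mg/L.

1.2 mg/L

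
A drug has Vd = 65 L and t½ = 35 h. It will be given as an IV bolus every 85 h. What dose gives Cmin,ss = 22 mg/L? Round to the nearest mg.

6269 mg

τ/t½ = 85/35 ≈ 2.4286, so f = (1/2)^(85/35) ≈ 0.185749.
Cmin,ss = (D/Vd)·f/(1−f), so D = Cmin,ss·Vd·(1−f)/f.
D = 22 × 65 × (1−f)/f ≈ 22 × 65 × 4.38361 ≈ 6268.56 mg.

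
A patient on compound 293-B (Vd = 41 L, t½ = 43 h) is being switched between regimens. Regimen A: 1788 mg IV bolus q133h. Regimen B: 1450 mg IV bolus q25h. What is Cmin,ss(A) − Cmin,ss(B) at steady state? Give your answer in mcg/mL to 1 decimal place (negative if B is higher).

-65.5 mcg/mL

Regimen A: f = (1/2)^(133/43) ≈ 0.1172; Cmin,ss = (1788/41)·f/(1−f) ≈ 5.790 mcg/mL.
Regimen B: f = (1/2)^(25/43) ≈ 0.6683; Cmin,ss = (1450/41)·f/(1−f) ≈ 71.254 mcg/mL.
Difference ≈ 5.790 − 71.254 ≈ -65.464 mcg/mL.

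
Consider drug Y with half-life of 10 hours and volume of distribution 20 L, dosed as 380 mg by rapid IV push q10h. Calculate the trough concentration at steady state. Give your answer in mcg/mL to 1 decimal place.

The dosing interval is 1 half-life, so f = 2^(−1) = 0.5.
At steady state, R = 1/(1 − 0.5) = 2/1.
Single-dose peak C₀ = D/Vd = 380/20 = 19 mcg/mL.
Steady-state peak Cmax,ss = C₀·R = 19 × 2/1 ≈ 38.000 mcg/mL.
Steady-state trough Cmin,ss = Cmax,ss·f ≈ 38.000 × 0.5 ≈ 19.000 mcg/mL.

19.0 mcg/mL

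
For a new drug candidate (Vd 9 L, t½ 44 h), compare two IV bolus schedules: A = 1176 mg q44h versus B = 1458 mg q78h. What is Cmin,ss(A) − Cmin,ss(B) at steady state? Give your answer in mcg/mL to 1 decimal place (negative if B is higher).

Regimen A: f = (1/2)^(44/44) ≈ 0.5000; Cmin,ss = (1176/9)·f/(1−f) ≈ 130.667 mcg/mL.
Regimen B: f = (1/2)^(78/44) ≈ 0.2927; Cmin,ss = (1458/9)·f/(1−f) ≈ 67.040 mcg/mL.
Difference ≈ 130.667 − 67.040 ≈ 63.627 mcg/mL.

63.6 mcg/mL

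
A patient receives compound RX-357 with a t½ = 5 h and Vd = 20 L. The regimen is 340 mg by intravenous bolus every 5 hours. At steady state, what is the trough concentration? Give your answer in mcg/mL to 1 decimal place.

17.0 mcg/mL

The dosing interval is 1 half-life, so f = 2^(−1) = 0.5.
At steady state, R = 1/(1 − 0.5) = 2/1.
Single-dose peak C₀ = D/Vd = 340/20 = 17 mcg/mL.
Steady-state peak Cmax,ss = C₀·R = 17 × 2/1 ≈ 34.000 mcg/mL.
Steady-state trough Cmin,ss = Cmax,ss·f ≈ 34.000 × 0.5 ≈ 17.000 mcg/mL.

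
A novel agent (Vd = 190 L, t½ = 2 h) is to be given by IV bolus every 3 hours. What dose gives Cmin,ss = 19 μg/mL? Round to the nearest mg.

6601 mg

τ/t½ = 3/2 ≈ 1.5, so f = (1/2)^(3/2) ≈ 0.353553.
Cmin,ss = (D/Vd)·f/(1−f), so D = Cmin,ss·Vd·(1−f)/f.
D = 19 × 190 × (1−f)/f ≈ 19 × 190 × 1.82843 ≈ 6600.63 mg.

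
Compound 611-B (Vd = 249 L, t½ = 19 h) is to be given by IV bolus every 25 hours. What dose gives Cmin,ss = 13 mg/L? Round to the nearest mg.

4821 mg

τ/t½ = 25/19 ≈ 1.3158, so f = (1/2)^(25/19) ≈ 0.401706.
Cmin,ss = (D/Vd)·f/(1−f), so D = Cmin,ss·Vd·(1−f)/f.
D = 13 × 249 × (1−f)/f ≈ 13 × 249 × 1.48938 ≈ 4821.12 mg.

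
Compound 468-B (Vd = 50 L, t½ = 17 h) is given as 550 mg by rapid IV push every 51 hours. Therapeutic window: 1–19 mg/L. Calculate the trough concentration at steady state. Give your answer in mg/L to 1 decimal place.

The dosing interval is 3 half-lives, so f = 2^(−3) = 0.125.
Accumulation ratio R = 1/(1 − f) = 1/0.875 = 8/7.
Single-dose peak C₀ = D/Vd = 550/50 = 11 mg/L.
Steady-state peak Cmax,ss = C₀·R = 11 × 8/7 ≈ 12.571 mg/L.
Steady-state trough Cmin,ss = Cmax,ss·f ≈ 12.571 × 0.125 ≈ 1.571 mg/L.
Trough 1.6 mg/L vs MEC 1 mg/L: adequate.

1.6 mg/L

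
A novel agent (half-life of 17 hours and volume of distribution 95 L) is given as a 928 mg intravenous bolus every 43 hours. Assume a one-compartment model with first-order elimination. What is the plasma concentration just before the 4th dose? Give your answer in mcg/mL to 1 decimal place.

2.0 mcg/mL

f = (1/2)^(τ/t½) = (1/2)^(43/17) ≈ 0.1732.
C₀ = D/Vd = 928/95 ≈ 9.768 mcg/mL.
Before the 4th dose, 3 doses have been given. Superposition: Cmin = C₀·(f + f² + … + f^3).
≈ 9.768 × (0.1732 + 0.0300 + 0.0052) ≈ 9.768 × 0.2084 ≈ 2.036 mcg/mL.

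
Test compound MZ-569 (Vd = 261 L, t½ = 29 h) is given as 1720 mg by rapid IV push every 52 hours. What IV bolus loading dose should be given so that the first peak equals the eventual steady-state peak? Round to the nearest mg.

2418 mg

f = (1/2)^(52/29) ≈ 0.288551; accumulation ratio R = 1/(1−f) ≈ 1.40558.
Loading dose to hit Cmax,ss on first dose: D_load = D_maint·R ≈ 1720 × 1.40558 ≈ 2417.60 mg.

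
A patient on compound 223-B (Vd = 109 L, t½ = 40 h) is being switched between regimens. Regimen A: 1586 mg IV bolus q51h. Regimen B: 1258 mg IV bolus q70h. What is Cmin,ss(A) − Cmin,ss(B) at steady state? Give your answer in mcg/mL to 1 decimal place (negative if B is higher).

Regimen A: f = (1/2)^(51/40) ≈ 0.4132; Cmin,ss = (1586/109)·f/(1−f) ≈ 10.246 mcg/mL.
Regimen B: f = (1/2)^(70/40) ≈ 0.2973; Cmin,ss = (1258/109)·f/(1−f) ≈ 4.883 mcg/mL.
Difference ≈ 10.246 − 4.883 ≈ 5.363 mcg/mL.

5.4 mcg/mL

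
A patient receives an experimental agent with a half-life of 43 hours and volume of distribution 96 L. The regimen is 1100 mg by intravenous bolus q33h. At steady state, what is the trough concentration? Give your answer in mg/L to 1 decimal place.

16.3 mg/L

Over one 33-h interval, 33/43 ≈ 0.76744 half-lives elapse, leaving f ≈ 0.5875 of each dose.
Each bolus raises the concentration by D/Vd = 1100/96 ≈ 11.458 mg/L.
Steady-state trough Cmin,ss = C₀·f/(1−f) ≈ 11.458 × 0.5875/0.4125 ≈ 16.319 mg/L.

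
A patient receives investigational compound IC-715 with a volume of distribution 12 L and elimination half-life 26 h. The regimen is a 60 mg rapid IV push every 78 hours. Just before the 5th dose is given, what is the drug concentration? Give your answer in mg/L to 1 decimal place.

f = (1/2)^(τ/t½) = (1/2)^(78/26) ≈ 0.1250.
C₀ = D/Vd = 60/12 ≈ 5.000 mg/L.
Before the 5th dose, 4 doses have been given. Superposition: Cmin = C₀·(f + f² + … + f^4).
≈ 5.000 × (0.1250 + 0.0156 + 0.0020 + 0.0002) ≈ 5.000 × 0.1428 ≈ 0.714 mg/L.

0.7 mg/L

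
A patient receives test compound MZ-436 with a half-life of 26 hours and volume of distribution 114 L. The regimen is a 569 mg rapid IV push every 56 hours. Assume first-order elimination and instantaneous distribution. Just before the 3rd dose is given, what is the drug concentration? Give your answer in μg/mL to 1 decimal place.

1.4 μg/mL

f = (1/2)^(τ/t½) = (1/2)^(56/26) ≈ 0.2247.
C₀ = D/Vd = 569/114 ≈ 4.991 μg/mL.
Before the 3rd dose, 2 doses have been given. Superposition: Cmin = C₀·(f + f²).
≈ 4.991 × (0.2247 + 0.0505) ≈ 4.991 × 0.2752 ≈ 1.374 μg/mL.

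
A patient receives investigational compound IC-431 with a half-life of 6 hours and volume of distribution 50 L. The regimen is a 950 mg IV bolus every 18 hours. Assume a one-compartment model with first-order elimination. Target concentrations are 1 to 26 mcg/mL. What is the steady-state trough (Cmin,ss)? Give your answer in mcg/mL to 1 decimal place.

τ = 18 h = 3 half-lives, so f = (1/2)^3 = 0.125.
At steady state, R = 1/(1 − 0.125) = 8/7.
Single-dose peak C₀ = D/Vd = 950/50 = 19 mcg/mL.
Steady-state peak Cmax,ss = C₀·R = 19 × 8/7 ≈ 21.714 mcg/mL.
Steady-state trough Cmin,ss = Cmax,ss·f ≈ 21.714 × 0.125 ≈ 2.714 mcg/mL.
Trough 2.7 mcg/mL vs MEC 1 mcg/mL: adequate.

2.7 mcg/mL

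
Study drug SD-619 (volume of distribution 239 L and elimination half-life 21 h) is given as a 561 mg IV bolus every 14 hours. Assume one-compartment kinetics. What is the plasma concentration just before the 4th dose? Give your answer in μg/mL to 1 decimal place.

3.0 μg/mL

f = (1/2)^(τ/t½) = (1/2)^(14/21) ≈ 0.6300.
C₀ = D/Vd = 561/239 ≈ 2.347 μg/mL.
Before the 4th dose, 3 doses have been given. Superposition: Cmin = C₀·(f + f² + … + f^3).
≈ 2.347 × (0.6300 + 0.3969 + 0.2500) ≈ 2.347 × 1.2769 ≈ 2.997 μg/mL.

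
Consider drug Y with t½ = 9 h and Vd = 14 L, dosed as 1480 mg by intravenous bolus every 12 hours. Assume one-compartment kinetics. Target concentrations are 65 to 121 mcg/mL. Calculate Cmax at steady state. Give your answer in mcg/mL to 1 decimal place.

Over one 12-h interval, 12/9 ≈ 1.3333 half-lives elapse, leaving f ≈ 0.3969 of each dose.
Accumulation ratio R = 1/(1 − f) ≈ 1/0.6031 ≈ 1.6581.
Each bolus raises the concentration by D/Vd = 1480/14 ≈ 105.714 mcg/mL.
Cmax,ss = C₀/(1 − f) ≈ 105.714/0.6031 ≈ 175.284 mcg/mL.
Peak 175.3 mcg/mL vs MTC 121 mcg/mL: exceeds toxic threshold.

175.3 mcg/mL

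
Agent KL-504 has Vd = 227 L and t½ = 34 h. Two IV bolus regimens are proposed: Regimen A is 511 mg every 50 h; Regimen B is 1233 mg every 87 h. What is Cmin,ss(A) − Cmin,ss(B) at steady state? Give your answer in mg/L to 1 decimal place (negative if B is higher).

0.2 mg/L

Regimen A: f = (1/2)^(50/34) ≈ 0.3608; Cmin,ss = (511/227)·f/(1−f) ≈ 1.271 mg/L.
Regimen B: f = (1/2)^(87/34) ≈ 0.1697; Cmin,ss = (1233/227)·f/(1−f) ≈ 1.110 mg/L.
Difference ≈ 1.271 − 1.110 ≈ 0.161 mg/L.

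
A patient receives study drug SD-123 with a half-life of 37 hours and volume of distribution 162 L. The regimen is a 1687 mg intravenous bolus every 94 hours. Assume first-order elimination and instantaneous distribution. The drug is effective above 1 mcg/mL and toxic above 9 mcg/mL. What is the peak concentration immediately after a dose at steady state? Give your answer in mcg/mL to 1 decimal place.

τ/t½ = 94/37 ≈ 2.5405, so fraction remaining f = (1/2)^(94/37) ≈ 0.1719.
At steady state, accumulation factor R = 1/(1 − e^(−kτ)) ≈ 1.2076.
Each bolus raises the concentration by D/Vd = 1687/162 ≈ 10.414 mcg/mL.
Cmax,ss = C₀/(1 − f) ≈ 10.414/0.8281 ≈ 12.576 mcg/mL.
Peak 12.6 mcg/mL vs MTC 9 mcg/mL: exceeds toxic threshold.

12.6 mcg/mL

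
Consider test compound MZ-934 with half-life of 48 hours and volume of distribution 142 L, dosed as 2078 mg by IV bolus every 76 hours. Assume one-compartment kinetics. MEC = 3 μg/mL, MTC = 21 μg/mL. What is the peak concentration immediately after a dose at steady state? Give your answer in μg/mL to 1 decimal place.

Over one 76-h interval, 76/48 ≈ 1.5833 half-lives elapse, leaving f ≈ 0.3337 of each dose.
At steady state, accumulation factor R = 1/(1 − e^(−kτ)) ≈ 1.5008.
Single-dose peak C₀ = D/Vd = 2078/142 ≈ 14.634 μg/mL.
Steady-state peak Cmax,ss = C₀·R ≈ 14.634 × 1.5008 ≈ 21.963 μg/mL.
Peak 22.0 μg/mL vs MTC 21 μg/mL: exceeds toxic threshold.

22.0 μg/mL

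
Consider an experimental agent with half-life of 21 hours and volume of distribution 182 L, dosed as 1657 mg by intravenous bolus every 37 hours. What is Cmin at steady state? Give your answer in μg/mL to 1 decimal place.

3.8 μg/mL

τ/t½ = 37/21 ≈ 1.7619, so fraction remaining f = (1/2)^(37/21) ≈ 0.2949.
At steady state, accumulation factor R = 1/(1 − e^(−kτ)) ≈ 1.4182.
Each bolus raises the concentration by D/Vd = 1657/182 ≈ 9.104 μg/mL.
Steady-state peak Cmax,ss = C₀·R ≈ 9.104 × 1.4182 ≈ 12.911 μg/mL.
Steady-state trough Cmin,ss = Cmax,ss·f ≈ 12.911 × 0.2949 ≈ 3.807 μg/mL.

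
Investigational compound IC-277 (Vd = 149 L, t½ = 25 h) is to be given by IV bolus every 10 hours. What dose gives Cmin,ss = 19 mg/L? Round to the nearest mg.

905 mg

τ/t½ = 10/25 ≈ 0.4, so f = (1/2)^(10/25) ≈ 0.757858.
Cmin,ss = (D/Vd)·f/(1−f), so D = Cmin,ss·Vd·(1−f)/f.
D = 19 × 149 × (1−f)/f ≈ 19 × 149 × 0.31951 ≈ 904.53 mg.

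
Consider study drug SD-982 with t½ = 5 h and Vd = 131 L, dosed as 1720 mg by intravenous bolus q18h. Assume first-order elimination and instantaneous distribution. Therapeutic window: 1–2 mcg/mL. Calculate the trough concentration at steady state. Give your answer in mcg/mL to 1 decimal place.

Over one 18-h interval, 18/5 ≈ 3.6 half-lives elapse, leaving f ≈ 0.0825 of each dose.
Accumulation ratio R = 1/(1 − f) ≈ 1/0.9175 ≈ 1.0899.
Each bolus raises the concentration by D/Vd = 1720/131 ≈ 13.130 mcg/mL.
Steady-state peak Cmax,ss = C₀·R ≈ 13.130 × 1.0899 ≈ 14.310 mcg/mL.
Steady-state trough Cmin,ss = Cmax,ss·f ≈ 14.310 × 0.0825 ≈ 1.181 mcg/mL.
Trough 1.2 mcg/mL vs MEC 1 mcg/mL: adequate.

1.2 mcg/mL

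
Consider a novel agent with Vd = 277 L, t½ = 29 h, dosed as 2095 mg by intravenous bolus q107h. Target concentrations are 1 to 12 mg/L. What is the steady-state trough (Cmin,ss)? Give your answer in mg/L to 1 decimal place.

τ/t½ = 107/29 ≈ 3.6897, so fraction remaining f = (1/2)^(107/29) ≈ 0.0775.
Accumulation ratio R = 1/(1 − f) ≈ 1/0.9225 ≈ 1.0840.
Single-dose peak C₀ = D/Vd = 2095/277 ≈ 7.563 mg/L.
Steady-state peak Cmax,ss = C₀·R ≈ 7.563 × 1.0840 ≈ 8.198 mg/L.
One interval later, Cmin,ss = Cmax,ss·e^(−kτ) ≈ 8.198 × 0.0775 ≈ 0.635 mg/L.
Trough 0.6 mg/L vs MEC 1 mg/L: subtherapeutic.

0.6 mg/L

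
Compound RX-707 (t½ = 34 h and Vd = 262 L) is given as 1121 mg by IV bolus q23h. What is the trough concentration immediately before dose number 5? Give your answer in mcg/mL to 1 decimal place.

f = (1/2)^(τ/t½) = (1/2)^(23/34) ≈ 0.6257.
C₀ = D/Vd = 1121/262 ≈ 4.279 mcg/mL.
Before the 5th dose, 4 doses have been given. Superposition: Cmin = C₀·(f + f² + … + f^4).
≈ 4.279 × (0.6257 + 0.3915 + 0.2450 + 0.1533) ≈ 4.279 × 1.4155 ≈ 6.057 mcg/mL.

6.1 mcg/mL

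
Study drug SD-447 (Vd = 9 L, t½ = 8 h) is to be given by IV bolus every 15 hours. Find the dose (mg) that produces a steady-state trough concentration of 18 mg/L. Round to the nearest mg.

τ/t½ = 15/8 ≈ 1.875, so f = (1/2)^(15/8) ≈ 0.272627.
Cmin,ss = (D/Vd)·f/(1−f), so D = Cmin,ss·Vd·(1−f)/f.
D = 18 × 9 × (1−f)/f ≈ 18 × 9 × 2.66802 ≈ 432.22 mg.

432 mg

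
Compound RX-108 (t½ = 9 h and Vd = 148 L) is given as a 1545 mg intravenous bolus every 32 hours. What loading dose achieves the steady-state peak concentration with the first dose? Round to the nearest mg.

1689 mg

f = (1/2)^(32/9) ≈ 0.085049; accumulation ratio R = 1/(1−f) ≈ 1.09295.
Loading dose to hit Cmax,ss on first dose: D_load = D_maint·R ≈ 1545 × 1.09295 ≈ 1688.61 mg.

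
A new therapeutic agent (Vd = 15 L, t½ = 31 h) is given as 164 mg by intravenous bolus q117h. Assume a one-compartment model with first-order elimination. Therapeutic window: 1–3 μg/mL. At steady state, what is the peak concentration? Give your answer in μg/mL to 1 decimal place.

Over one 117-h interval, 117/31 ≈ 3.7742 half-lives elapse, leaving f ≈ 0.0731 of each dose.
Accumulation ratio R = 1/(1 − f) ≈ 1/0.9269 ≈ 1.0789.
Single-dose peak C₀ = D/Vd = 164/15 ≈ 10.933 μg/mL.
Cmax,ss = C₀/(1 − f) ≈ 10.933/0.9269 ≈ 11.795 μg/mL.
Peak 11.8 μg/mL vs MTC 3 μg/mL: exceeds toxic threshold.

11.8 μg/mL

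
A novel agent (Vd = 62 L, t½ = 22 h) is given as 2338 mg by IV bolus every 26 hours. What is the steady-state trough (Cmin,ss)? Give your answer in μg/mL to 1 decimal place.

29.7 μg/mL

τ/t½ = 26/22 ≈ 1.1818, so fraction remaining f = (1/2)^(26/22) ≈ 0.4408.
At steady state, accumulation factor R = 1/(1 − e^(−kτ)) ≈ 1.7883.
Each bolus raises the concentration by D/Vd = 2338/62 ≈ 37.710 μg/mL.
Steady-state peak Cmax,ss = C₀·R ≈ 37.710 × 1.7883 ≈ 67.437 μg/mL.
Steady-state trough Cmin,ss = Cmax,ss·f ≈ 67.437 × 0.4408 ≈ 29.726 μg/mL.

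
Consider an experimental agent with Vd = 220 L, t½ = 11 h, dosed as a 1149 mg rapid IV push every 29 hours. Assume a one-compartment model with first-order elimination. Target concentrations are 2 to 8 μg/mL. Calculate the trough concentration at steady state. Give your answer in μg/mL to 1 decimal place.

1.0 μg/mL

k = ln2/t½ = ln2/11 ≈ 0.063013 h⁻¹; fraction remaining f = e^(−kτ) = e^(−0.063013×29) ≈ 0.1608.
Accumulation ratio R = 1/(1 − f) ≈ 1/0.8392 ≈ 1.1916.
Single-dose peak C₀ = D/Vd = 1149/220 ≈ 5.223 μg/mL.
Cmax,ss = C₀/(1 − f) ≈ 5.223/0.8392 ≈ 6.224 μg/mL.
Steady-state trough Cmin,ss = Cmax,ss·f ≈ 6.224 × 0.1608 ≈ 1.001 μg/mL.
Trough 1.0 μg/mL vs MEC 2 μg/mL: subtherapeutic.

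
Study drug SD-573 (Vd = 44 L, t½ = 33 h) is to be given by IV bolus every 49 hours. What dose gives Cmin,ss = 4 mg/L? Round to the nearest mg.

τ/t½ = 49/33 ≈ 1.4848, so f = (1/2)^(49/33) ≈ 0.357286.
Cmin,ss = (D/Vd)·f/(1−f), so D = Cmin,ss·Vd·(1−f)/f.
D = 4 × 44 × (1−f)/f ≈ 4 × 44 × 1.79888 ≈ 316.60 mg.

317 mg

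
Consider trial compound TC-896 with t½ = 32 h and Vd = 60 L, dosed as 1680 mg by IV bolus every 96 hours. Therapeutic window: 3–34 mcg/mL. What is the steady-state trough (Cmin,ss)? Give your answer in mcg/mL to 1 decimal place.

4.0 mcg/mL

The dosing interval is 3 half-lives, so f = 2^(−3) = 0.125.
Accumulation ratio R = 1/(1 − f) = 1/0.875 = 8/7.
Single-dose peak C₀ = D/Vd = 1680/60 = 28 mcg/mL.
Steady-state peak Cmax,ss = C₀·R = 28 × 8/7 ≈ 32.000 mcg/mL.
Steady-state trough Cmin,ss = Cmax,ss·f ≈ 32.000 × 0.125 ≈ 4.000 mcg/mL.
Trough 4.0 mcg/mL vs MEC 3 mcg/mL: adequate.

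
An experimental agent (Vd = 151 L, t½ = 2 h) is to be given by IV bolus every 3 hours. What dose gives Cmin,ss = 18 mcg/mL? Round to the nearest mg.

4970 mg

τ/t½ = 3/2 ≈ 1.5, so f = (1/2)^(3/2) ≈ 0.353553.
Cmin,ss = (D/Vd)·f/(1−f), so D = Cmin,ss·Vd·(1−f)/f.
D = 18 × 151 × (1−f)/f ≈ 18 × 151 × 1.82843 ≈ 4969.67 mg.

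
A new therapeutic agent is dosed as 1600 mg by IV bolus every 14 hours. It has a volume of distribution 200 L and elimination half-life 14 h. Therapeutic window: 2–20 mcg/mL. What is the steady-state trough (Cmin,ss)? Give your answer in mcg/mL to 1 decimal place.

The dosing interval is 1 half-life, so f = 2^(−1) = 0.5.
At steady state, R = 1/(1 − 0.5) = 2/1.
Single-dose peak C₀ = D/Vd = 1600/200 = 8 mcg/mL.
Steady-state peak Cmax,ss = C₀·R = 8 × 2/1 ≈ 16.000 mcg/mL.
Steady-state trough Cmin,ss = Cmax,ss·f ≈ 16.000 × 0.5 ≈ 8.000 mcg/mL.
Trough 8.0 mcg/mL vs MEC 2 mcg/mL: adequate.

8.0 mcg/mL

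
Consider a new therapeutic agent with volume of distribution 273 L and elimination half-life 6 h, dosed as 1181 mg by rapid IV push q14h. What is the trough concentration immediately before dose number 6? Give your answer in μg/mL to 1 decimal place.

1.1 μg/mL

f = (1/2)^(τ/t½) = (1/2)^(14/6) ≈ 0.1984.
C₀ = D/Vd = 1181/273 ≈ 4.326 μg/mL.
Before the 6th dose, 5 doses have been given. Superposition: Cmin = C₀·(f + f² + … + f^5).
≈ 4.326 × (0.1984 + 0.0394 + 0.0078 + 0.0015 + 0.0003) ≈ 4.326 × 0.2474 ≈ 1.070 μg/mL.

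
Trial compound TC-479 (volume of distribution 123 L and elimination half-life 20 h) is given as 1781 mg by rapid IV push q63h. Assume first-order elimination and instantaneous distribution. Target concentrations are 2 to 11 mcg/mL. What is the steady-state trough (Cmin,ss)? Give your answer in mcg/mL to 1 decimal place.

k = ln2/t½ = ln2/20 ≈ 0.034657 h⁻¹; fraction remaining f = e^(−kτ) = e^(−0.034657×63) ≈ 0.1127.
Accumulation ratio R = 1/(1 − f) ≈ 1/0.8873 ≈ 1.1270.
Single-dose peak C₀ = D/Vd = 1781/123 ≈ 14.480 mcg/mL.
Cmax,ss = C₀/(1 − f) ≈ 14.480/0.8873 ≈ 16.319 mcg/mL.
Steady-state trough Cmin,ss = Cmax,ss·f ≈ 16.319 × 0.1127 ≈ 1.839 mcg/mL.
Trough 1.8 mcg/mL vs MEC 2 mcg/mL: subtherapeutic.

1.8 mcg/mL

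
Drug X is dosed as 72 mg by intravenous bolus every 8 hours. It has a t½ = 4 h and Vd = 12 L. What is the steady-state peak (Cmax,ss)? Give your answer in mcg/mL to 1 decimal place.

The dosing interval is 2 half-lives, so f = 2^(−2) = 0.25.
At steady state, R = 1/(1 − 0.25) = 4/3.
Single-dose peak C₀ = D/Vd = 72/12 = 6 mcg/mL.
Steady-state peak Cmax,ss = C₀·R = 6 × 4/3 ≈ 8.000 mcg/mL.

8.0 mcg/mL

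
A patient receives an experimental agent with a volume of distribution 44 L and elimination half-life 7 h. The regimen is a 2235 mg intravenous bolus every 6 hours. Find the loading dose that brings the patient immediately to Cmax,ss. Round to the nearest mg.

f = (1/2)^(6/7) ≈ 0.552045; accumulation ratio R = 1/(1−f) ≈ 2.23237.
Loading dose to hit Cmax,ss on first dose: D_load = D_maint·R ≈ 2235 × 2.23237 ≈ 4989.35 mg.

4989 mg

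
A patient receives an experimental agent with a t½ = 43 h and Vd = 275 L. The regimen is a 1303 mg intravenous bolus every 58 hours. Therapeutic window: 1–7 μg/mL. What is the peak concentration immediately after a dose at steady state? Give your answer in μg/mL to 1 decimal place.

k = ln2/t½ = ln2/43 ≈ 0.016120 h⁻¹; fraction remaining f = e^(−kτ) = e^(−0.016120×58) ≈ 0.3926.
At steady state, accumulation factor R = 1/(1 − e^(−kτ)) ≈ 1.6464.
Single-dose peak C₀ = D/Vd = 1303/275 ≈ 4.738 μg/mL.
Steady-state peak Cmax,ss = C₀·R ≈ 4.738 × 1.6464 ≈ 7.801 μg/mL.
Peak 7.8 μg/mL vs MTC 7 μg/mL: exceeds toxic threshold.

7.8 μg/mL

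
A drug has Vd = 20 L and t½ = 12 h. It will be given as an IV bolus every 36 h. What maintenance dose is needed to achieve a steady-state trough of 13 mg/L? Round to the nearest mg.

τ/t½ = 36/12 ≈ 3, so f = (1/2)^(36/12) ≈ 0.125000.
Cmin,ss = (D/Vd)·f/(1−f), so D = Cmin,ss·Vd·(1−f)/f.
D = 13 × 20 × (1−f)/f ≈ 13 × 20 × 7.00000 ≈ 1820.00 mg.

1820 mg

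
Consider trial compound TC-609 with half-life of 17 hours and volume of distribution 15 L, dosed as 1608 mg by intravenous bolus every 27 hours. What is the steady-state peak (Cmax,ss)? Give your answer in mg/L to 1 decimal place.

160.6 mg/L

τ/t½ = 27/17 ≈ 1.5882, so fraction remaining f = (1/2)^(27/17) ≈ 0.3326.
At steady state, accumulation factor R = 1/(1 − e^(−kτ)) ≈ 1.4984.
Single-dose peak C₀ = D/Vd = 1608/15 ≈ 107.200 mg/L.
Steady-state peak Cmax,ss = C₀·R ≈ 107.200 × 1.4984 ≈ 160.628 mg/L.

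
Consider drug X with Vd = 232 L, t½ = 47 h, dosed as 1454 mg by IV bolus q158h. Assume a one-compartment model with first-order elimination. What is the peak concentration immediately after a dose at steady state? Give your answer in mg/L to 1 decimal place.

6.9 mg/L

k = ln2/t½ = ln2/47 ≈ 0.014748 h⁻¹; fraction remaining f = e^(−kτ) = e^(−0.014748×158) ≈ 0.0973.
At steady state, accumulation factor R = 1/(1 − e^(−kτ)) ≈ 1.1078.
Single-dose peak C₀ = D/Vd = 1454/232 ≈ 6.267 mg/L.
Steady-state peak Cmax,ss = C₀·R ≈ 6.267 × 1.1078 ≈ 6.943 mg/L.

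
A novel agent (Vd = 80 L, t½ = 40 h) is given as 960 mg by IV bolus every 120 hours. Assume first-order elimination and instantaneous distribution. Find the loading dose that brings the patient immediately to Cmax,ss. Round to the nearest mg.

f = (1/2)^(120/40) ≈ 0.125000; accumulation ratio R = 1/(1−f) ≈ 1.14286.
Loading dose to hit Cmax,ss on first dose: D_load = D_maint·R ≈ 960 × 1.14286 ≈ 1097.15 mg.

1097 mg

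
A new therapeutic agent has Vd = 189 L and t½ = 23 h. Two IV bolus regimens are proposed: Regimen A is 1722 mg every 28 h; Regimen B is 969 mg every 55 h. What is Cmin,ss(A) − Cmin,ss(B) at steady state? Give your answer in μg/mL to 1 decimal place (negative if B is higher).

5.7 μg/mL

Regimen A: f = (1/2)^(28/23) ≈ 0.4301; Cmin,ss = (1722/189)·f/(1−f) ≈ 6.876 μg/mL.
Regimen B: f = (1/2)^(55/23) ≈ 0.1906; Cmin,ss = (969/189)·f/(1−f) ≈ 1.207 μg/mL.
Difference ≈ 6.876 − 1.207 ≈ 5.669 μg/mL.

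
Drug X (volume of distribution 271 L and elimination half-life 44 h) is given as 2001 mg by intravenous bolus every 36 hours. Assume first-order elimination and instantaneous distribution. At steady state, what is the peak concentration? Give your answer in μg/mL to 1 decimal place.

17.1 μg/mL

k = ln2/t½ = ln2/44 ≈ 0.015753 h⁻¹; fraction remaining f = e^(−kτ) = e^(−0.015753×36) ≈ 0.5672.
Accumulation ratio R = 1/(1 − f) ≈ 1/0.4328 ≈ 2.3105.
Each bolus raises the concentration by D/Vd = 2001/271 ≈ 7.384 μg/mL.
Steady-state peak Cmax,ss = C₀·R ≈ 7.384 × 2.3105 ≈ 17.061 μg/mL.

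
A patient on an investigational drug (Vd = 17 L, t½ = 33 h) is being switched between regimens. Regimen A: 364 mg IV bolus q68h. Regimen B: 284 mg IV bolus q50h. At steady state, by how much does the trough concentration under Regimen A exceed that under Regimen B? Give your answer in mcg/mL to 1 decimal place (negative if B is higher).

Regimen A: f = (1/2)^(68/33) ≈ 0.2397; Cmin,ss = (364/17)·f/(1−f) ≈ 6.750 mcg/mL.
Regimen B: f = (1/2)^(50/33) ≈ 0.3499; Cmin,ss = (284/17)·f/(1−f) ≈ 8.992 mcg/mL.
Difference ≈ 6.750 − 8.992 ≈ -2.242 mcg/mL.

-2.2 mcg/mL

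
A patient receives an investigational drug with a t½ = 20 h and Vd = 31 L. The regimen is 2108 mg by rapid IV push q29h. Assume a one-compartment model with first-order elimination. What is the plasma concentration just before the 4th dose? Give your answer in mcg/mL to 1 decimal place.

37.3 mcg/mL

f = (1/2)^(τ/t½) = (1/2)^(29/20) ≈ 0.3660.
C₀ = D/Vd = 2108/31 ≈ 68.000 mcg/mL.
Before the 4th dose, 3 doses have been given. Superposition: Cmin = C₀·(f + f² + … + f^3).
≈ 68.000 × (0.3660 + 0.1340 + 0.0490) ≈ 68.000 × 0.5490 ≈ 37.332 mcg/mL.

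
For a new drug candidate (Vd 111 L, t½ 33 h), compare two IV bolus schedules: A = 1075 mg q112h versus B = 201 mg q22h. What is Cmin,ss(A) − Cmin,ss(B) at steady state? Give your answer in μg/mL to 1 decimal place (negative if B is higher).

Regimen A: f = (1/2)^(112/33) ≈ 0.0951; Cmin,ss = (1075/111)·f/(1−f) ≈ 1.018 μg/mL.
Regimen B: f = (1/2)^(22/33) ≈ 0.6300; Cmin,ss = (201/111)·f/(1−f) ≈ 3.083 μg/mL.
Difference ≈ 1.018 − 3.083 ≈ -2.065 μg/mL.

-2.1 μg/mL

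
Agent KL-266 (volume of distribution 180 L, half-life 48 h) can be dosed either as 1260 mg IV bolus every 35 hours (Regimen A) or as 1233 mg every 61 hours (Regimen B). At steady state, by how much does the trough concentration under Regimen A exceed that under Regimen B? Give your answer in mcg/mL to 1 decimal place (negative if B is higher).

Regimen A: f = (1/2)^(35/48) ≈ 0.6033; Cmin,ss = (1260/180)·f/(1−f) ≈ 10.646 mcg/mL.
Regimen B: f = (1/2)^(61/48) ≈ 0.4144; Cmin,ss = (1233/180)·f/(1−f) ≈ 4.847 mcg/mL.
Difference ≈ 10.646 − 4.847 ≈ 5.799 mcg/mL.

5.8 mcg/mL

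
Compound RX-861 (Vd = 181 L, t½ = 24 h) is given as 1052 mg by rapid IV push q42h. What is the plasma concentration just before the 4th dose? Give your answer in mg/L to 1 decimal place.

2.4 mg/L

f = (1/2)^(τ/t½) = (1/2)^(42/24) ≈ 0.2973.
C₀ = D/Vd = 1052/181 ≈ 5.812 mg/L.
Before the 4th dose, 3 doses have been given. Superposition: Cmin = C₀·(f + f² + … + f^3).
≈ 5.812 × (0.2973 + 0.0884 + 0.0263) ≈ 5.812 × 0.4120 ≈ 2.395 mg/L.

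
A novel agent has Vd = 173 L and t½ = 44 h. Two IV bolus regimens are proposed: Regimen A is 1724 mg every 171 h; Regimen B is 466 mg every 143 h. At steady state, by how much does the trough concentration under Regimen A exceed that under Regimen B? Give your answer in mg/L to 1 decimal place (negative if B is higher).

0.4 mg/L

Regimen A: f = (1/2)^(171/44) ≈ 0.0676; Cmin,ss = (1724/173)·f/(1−f) ≈ 0.722 mg/L.
Regimen B: f = (1/2)^(143/44) ≈ 0.1051; Cmin,ss = (466/173)·f/(1−f) ≈ 0.316 mg/L.
Difference ≈ 0.722 − 0.316 ≈ 0.406 mg/L.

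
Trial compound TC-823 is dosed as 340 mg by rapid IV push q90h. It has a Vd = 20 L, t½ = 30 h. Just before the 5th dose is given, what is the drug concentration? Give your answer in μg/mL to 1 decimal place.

f = (1/2)^(τ/t½) = (1/2)^(90/30) ≈ 0.1250.
C₀ = D/Vd = 340/20 ≈ 17.000 μg/mL.
Before the 5th dose, 4 doses have been given. Superposition: Cmin = C₀·(f + f² + … + f^4).
≈ 17.000 × (0.1250 + 0.0156 + 0.0020 + 0.0002) ≈ 17.000 × 0.1428 ≈ 2.428 μg/mL.

2.4 μg/mL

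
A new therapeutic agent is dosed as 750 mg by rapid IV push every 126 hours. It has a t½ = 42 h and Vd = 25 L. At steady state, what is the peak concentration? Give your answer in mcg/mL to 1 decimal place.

34.3 mcg/mL

The dosing interval is 3 half-lives, so f = 2^(−3) = 0.125.
At steady state, R = 1/(1 − 0.125) = 8/7.
Single-dose peak C₀ = D/Vd = 750/25 = 30 mcg/mL.
Steady-state peak Cmax,ss = C₀·R = 30 × 8/7 ≈ 34.286 mcg/mL.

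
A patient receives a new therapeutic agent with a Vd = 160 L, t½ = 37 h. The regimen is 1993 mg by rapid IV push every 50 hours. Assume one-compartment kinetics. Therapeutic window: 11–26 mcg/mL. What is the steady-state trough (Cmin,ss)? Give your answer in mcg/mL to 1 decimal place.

τ/t½ = 50/37 ≈ 1.3514, so fraction remaining f = (1/2)^(50/37) ≈ 0.3919.
Single-dose peak C₀ = D/Vd = 1993/160 ≈ 12.456 mcg/mL.
Steady-state trough Cmin,ss = C₀·f/(1−f) ≈ 12.456 × 0.3919/0.6081 ≈ 8.027 mcg/mL.
Trough 8.0 mcg/mL vs MEC 11 mcg/mL: subtherapeutic.

8.0 mcg/mL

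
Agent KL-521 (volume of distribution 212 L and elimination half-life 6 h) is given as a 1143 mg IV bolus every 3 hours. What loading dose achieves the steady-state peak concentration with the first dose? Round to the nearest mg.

f = (1/2)^(3/6) ≈ 0.707107; accumulation ratio R = 1/(1−f) ≈ 3.41422.
Loading dose to hit Cmax,ss on first dose: D_load = D_maint·R ≈ 1143 × 3.41422 ≈ 3902.45 mg.

3902 mg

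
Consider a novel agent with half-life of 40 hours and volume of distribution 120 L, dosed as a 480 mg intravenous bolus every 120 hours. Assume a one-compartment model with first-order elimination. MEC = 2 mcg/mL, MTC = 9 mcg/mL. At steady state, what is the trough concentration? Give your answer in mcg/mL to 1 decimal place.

The dosing interval is 3 half-lives, so f = 2^(−3) = 0.125.
Accumulation ratio R = 1/(1 − f) = 1/0.875 = 8/7.
Single-dose peak C₀ = D/Vd = 480/120 = 4 mcg/mL.
Steady-state peak Cmax,ss = C₀·R = 4 × 8/7 ≈ 4.571 mcg/mL.
Steady-state trough Cmin,ss = Cmax,ss·f ≈ 4.571 × 0.125 ≈ 0.571 mcg/mL.
Trough 0.6 mcg/mL vs MEC 2 mcg/mL: subtherapeutic.

0.6 mcg/mL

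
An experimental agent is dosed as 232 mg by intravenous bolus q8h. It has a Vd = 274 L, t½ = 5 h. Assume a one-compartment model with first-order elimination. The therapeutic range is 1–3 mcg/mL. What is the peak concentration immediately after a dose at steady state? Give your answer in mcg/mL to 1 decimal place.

k = ln2/t½ = ln2/5 ≈ 0.138629 h⁻¹; fraction remaining f = e^(−kτ) = e^(−0.138629×8) ≈ 0.3299.
Accumulation ratio R = 1/(1 − f) ≈ 1/0.6701 ≈ 1.4923.
Single-dose peak C₀ = D/Vd = 232/274 ≈ 0.847 mcg/mL.
Steady-state peak Cmax,ss = C₀·R ≈ 0.847 × 1.4923 ≈ 1.264 mcg/mL.
Peak 1.3 mcg/mL vs MTC 3 mcg/mL: below toxic threshold.

1.3 mcg/mL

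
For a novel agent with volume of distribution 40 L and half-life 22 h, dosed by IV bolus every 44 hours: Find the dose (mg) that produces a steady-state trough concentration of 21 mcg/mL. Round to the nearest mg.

τ/t½ = 44/22 ≈ 2, so f = (1/2)^(44/22) ≈ 0.250000.
Cmin,ss = (D/Vd)·f/(1−f), so D = Cmin,ss·Vd·(1−f)/f.
D = 21 × 40 × (1−f)/f ≈ 21 × 40 × 3.00000 ≈ 2520.00 mg.

2520 mg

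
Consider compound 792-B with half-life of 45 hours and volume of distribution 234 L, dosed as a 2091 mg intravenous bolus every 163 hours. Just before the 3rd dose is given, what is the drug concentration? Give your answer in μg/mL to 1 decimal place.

0.8 μg/mL

f = (1/2)^(τ/t½) = (1/2)^(163/45) ≈ 0.0812.
C₀ = D/Vd = 2091/234 ≈ 8.936 μg/mL.
Before the 3rd dose, 2 doses have been given. Superposition: Cmin = C₀·(f + f²).
≈ 8.936 × (0.0812 + 0.0066) ≈ 8.936 × 0.0878 ≈ 0.785 μg/mL.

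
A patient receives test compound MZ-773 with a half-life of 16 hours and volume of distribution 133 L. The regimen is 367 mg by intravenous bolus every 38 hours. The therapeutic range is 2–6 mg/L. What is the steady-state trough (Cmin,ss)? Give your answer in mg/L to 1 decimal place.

Over one 38-h interval, 38/16 ≈ 2.375 half-lives elapse, leaving f ≈ 0.1928 of each dose.
Accumulation ratio R = 1/(1 − f) ≈ 1/0.8072 ≈ 1.2389.
Each bolus raises the concentration by D/Vd = 367/133 ≈ 2.759 mg/L.
Steady-state peak Cmax,ss = C₀·R ≈ 2.759 × 1.2389 ≈ 3.418 mg/L.
Steady-state trough Cmin,ss = Cmax,ss·f ≈ 3.418 × 0.1928 ≈ 0.659 mg/L.
Trough 0.7 mg/L vs MEC 2 mg/L: subtherapeutic.

0.7 mg/L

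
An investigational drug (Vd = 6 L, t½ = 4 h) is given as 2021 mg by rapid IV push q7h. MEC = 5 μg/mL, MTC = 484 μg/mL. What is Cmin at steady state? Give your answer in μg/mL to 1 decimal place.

τ/t½ = 7/4 ≈ 1.75, so fraction remaining f = (1/2)^(7/4) ≈ 0.2973.
Single-dose peak C₀ = D/Vd = 2021/6 ≈ 336.833 μg/mL.
Steady-state trough Cmin,ss = C₀·f/(1−f) ≈ 336.833 × 0.2973/0.7027 ≈ 142.508 μg/mL.
Trough 142.5 μg/mL vs MEC 5 μg/mL: adequate.

142.5 μg/mL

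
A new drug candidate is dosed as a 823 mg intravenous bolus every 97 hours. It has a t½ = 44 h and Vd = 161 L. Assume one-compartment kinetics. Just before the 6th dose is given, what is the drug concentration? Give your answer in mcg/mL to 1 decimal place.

f = (1/2)^(τ/t½) = (1/2)^(97/44) ≈ 0.2170.
C₀ = D/Vd = 823/161 ≈ 5.112 mcg/mL.
Before the 6th dose, 5 doses have been given. Superposition: Cmin = C₀·(f + f² + … + f^5).
≈ 5.112 × (0.2170 + 0.0471 + 0.0102 + 0.0022 + 0.0005) ≈ 5.112 × 0.2770 ≈ 1.416 mcg/mL.

1.4 mcg/mL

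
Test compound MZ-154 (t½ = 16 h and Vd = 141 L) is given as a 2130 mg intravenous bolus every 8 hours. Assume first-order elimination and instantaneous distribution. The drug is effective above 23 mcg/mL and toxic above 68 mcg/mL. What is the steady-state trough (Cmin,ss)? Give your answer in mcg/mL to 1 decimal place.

Over one 8-h interval, 8/16 ≈ 0.5 half-lives elapse, leaving f ≈ 0.7071 of each dose.
Each bolus raises the concentration by D/Vd = 2130/141 ≈ 15.106 mcg/mL.
Steady-state trough Cmin,ss = C₀·f/(1−f) ≈ 15.106 × 0.7071/0.2929 ≈ 36.468 mcg/mL.
Trough 36.5 mcg/mL vs MEC 23 mcg/mL: adequate.

36.5 mcg/mL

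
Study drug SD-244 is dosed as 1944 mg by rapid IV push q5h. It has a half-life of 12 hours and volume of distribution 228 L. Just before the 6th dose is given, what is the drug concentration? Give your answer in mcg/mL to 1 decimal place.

19.5 mcg/mL

f = (1/2)^(τ/t½) = (1/2)^(5/12) ≈ 0.7492.
C₀ = D/Vd = 1944/228 ≈ 8.526 mcg/mL.
Before the 6th dose, 5 doses have been given. Superposition: Cmin = C₀·(f + f² + … + f^5).
≈ 8.526 × (0.7492 + 0.5613 + 0.4205 + 0.3151 + 0.2360) ≈ 8.526 × 2.2821 ≈ 19.457 mcg/mL.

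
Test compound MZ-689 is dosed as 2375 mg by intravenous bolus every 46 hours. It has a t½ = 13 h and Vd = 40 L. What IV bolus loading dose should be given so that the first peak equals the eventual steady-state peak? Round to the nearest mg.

f = (1/2)^(46/13) ≈ 0.086063; accumulation ratio R = 1/(1−f) ≈ 1.09417.
Loading dose to hit Cmax,ss on first dose: D_load = D_maint·R ≈ 2375 × 1.09417 ≈ 2598.65 mg.

2599 mg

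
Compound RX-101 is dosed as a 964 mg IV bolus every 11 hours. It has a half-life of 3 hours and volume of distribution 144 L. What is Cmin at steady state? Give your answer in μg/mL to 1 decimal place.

0.6 μg/mL

Over one 11-h interval, 11/3 ≈ 3.6667 half-lives elapse, leaving f ≈ 0.0787 of each dose.
Single-dose peak C₀ = D/Vd = 964/144 ≈ 6.694 μg/mL.
Steady-state trough Cmin,ss = C₀·f/(1−f) ≈ 6.694 × 0.0787/0.9213 ≈ 0.572 μg/mL.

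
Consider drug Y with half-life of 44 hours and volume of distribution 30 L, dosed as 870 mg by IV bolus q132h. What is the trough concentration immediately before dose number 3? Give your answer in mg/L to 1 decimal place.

f = (1/2)^(τ/t½) = (1/2)^(132/44) ≈ 0.1250.
C₀ = D/Vd = 870/30 ≈ 29.000 mg/L.
Before the 3rd dose, 2 doses have been given. Superposition: Cmin = C₀·(f + f²).
≈ 29.000 × (0.1250 + 0.0156) ≈ 29.000 × 0.1406 ≈ 4.077 mg/L.

4.1 mg/L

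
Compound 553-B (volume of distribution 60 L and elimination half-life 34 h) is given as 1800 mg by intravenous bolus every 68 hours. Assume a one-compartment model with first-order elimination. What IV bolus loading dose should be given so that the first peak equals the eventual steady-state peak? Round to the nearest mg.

f = (1/2)^(68/34) ≈ 0.250000; accumulation ratio R = 1/(1−f) ≈ 1.33333.
Loading dose to hit Cmax,ss on first dose: D_load = D_maint·R ≈ 1800 × 1.33333 ≈ 2399.99 mg.

2400 mg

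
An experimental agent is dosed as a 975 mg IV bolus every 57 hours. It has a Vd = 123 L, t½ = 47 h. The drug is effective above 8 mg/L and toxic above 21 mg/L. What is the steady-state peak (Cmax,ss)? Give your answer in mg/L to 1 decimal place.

13.9 mg/L

τ/t½ = 57/47 ≈ 1.2128, so fraction remaining f = (1/2)^(57/47) ≈ 0.4314.
At steady state, accumulation factor R = 1/(1 − e^(−kτ)) ≈ 1.7587.
Each bolus raises the concentration by D/Vd = 975/123 ≈ 7.927 mg/L.
Cmax,ss = C₀/(1 − f) ≈ 7.927/0.5686 ≈ 13.941 mg/L.
Peak 13.9 mg/L vs MTC 21 mg/L: below toxic threshold.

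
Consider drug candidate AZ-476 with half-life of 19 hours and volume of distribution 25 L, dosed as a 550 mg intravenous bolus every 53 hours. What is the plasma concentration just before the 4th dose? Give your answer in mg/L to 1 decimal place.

3.7 mg/L

f = (1/2)^(τ/t½) = (1/2)^(53/19) ≈ 0.1446.
C₀ = D/Vd = 550/25 ≈ 22.000 mg/L.
Before the 4th dose, 3 doses have been given. Superposition: Cmin = C₀·(f + f² + … + f^3).
≈ 22.000 × (0.1446 + 0.0209 + 0.0030) ≈ 22.000 × 0.1685 ≈ 3.707 mg/L.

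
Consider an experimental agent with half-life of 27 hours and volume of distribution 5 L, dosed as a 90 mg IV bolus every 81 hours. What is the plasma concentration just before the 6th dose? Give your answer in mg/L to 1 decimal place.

f = (1/2)^(τ/t½) = (1/2)^(81/27) ≈ 0.1250.
C₀ = D/Vd = 90/5 ≈ 18.000 mg/L.
Before the 6th dose, 5 doses have been given. Superposition: Cmin = C₀·(f + f² + … + f^5).
≈ 18.000 × (0.1250 + 0.0156 + 0.0020 + 0.0002 + 0.0000) ≈ 18.000 × 0.1428 ≈ 2.570 mg/L.

2.6 mg/L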